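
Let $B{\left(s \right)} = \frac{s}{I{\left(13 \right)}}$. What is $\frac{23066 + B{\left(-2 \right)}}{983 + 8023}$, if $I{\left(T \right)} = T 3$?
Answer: $\frac{449786}{175617} \approx 2.5612$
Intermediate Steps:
$I{\left(T \right)} = 3 T$
$B{\left(s \right)} = \frac{s}{39}$ ($B{\left(s \right)} = \frac{s}{3 \cdot 13} = \frac{s}{39}$)
$\frac{23066 + B{\left(-2 \right)}}{983 + 8023} = \frac{23066 + \frac{1}{39} \left(-2\right)}{983 + 8023} = \frac{23066 - \frac{2}{39}}{9006} = \frac{899572}{39} \cdot \frac{1}{9006} = \frac{449786}{175617}$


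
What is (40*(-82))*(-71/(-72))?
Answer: -29110/9 ≈ -3234.4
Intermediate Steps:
(40*(-82))*(-71/(-72)) = -(-232880)*(-1)/72 = -3280*71/72 = -29110/9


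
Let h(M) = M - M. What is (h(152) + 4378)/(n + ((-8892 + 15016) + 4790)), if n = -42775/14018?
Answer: 61370804/152949677 ≈ 0.40125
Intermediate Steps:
n = -42775/14018 (n = -42775*1/14018 = -42775/14018 ≈ -3.0514)
h(M) = 0
(h(152) + 4378)/(n + ((-8892 + 15016) + 4790)) = (0 + 4378)/(-42775/14018 + ((-8892 + 15016) + 4790)) = 4378/(-42775/14018 + (6124 + 4790)) = 4378/(-42775/14018 + 10914) = 4378/(152949677/14018) = 4378*(14018/152949677) = 61370804/152949677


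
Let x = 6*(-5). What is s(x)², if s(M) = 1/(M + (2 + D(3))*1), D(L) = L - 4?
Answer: 1/841 ≈ 0.0011891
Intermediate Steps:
D(L) = -4 + L
x = -30
s(M) = 1/(1 + M) (s(M) = 1/(M + (2 + (-4 + 3))*1) = 1/(M + (2 - 1)*1) = 1/(M + 1*1) = 1/(M + 1) = 1/(1 + M))
s(x)² = (1/(1 - 30))² = (1/(-29))² = (-1/29)² = 1/841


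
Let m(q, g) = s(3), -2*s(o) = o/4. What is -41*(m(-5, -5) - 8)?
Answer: 2747/8 ≈ 343.38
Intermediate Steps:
s(o) = -o/8 (s(o) = -o/(2*4) = -o/8)
m(q, g) = -3/8 (m(q, g) = -1/8*3 = -3/8)
-41*(m(-5, -5) - 8) = -41*(-3/8 - 8) = -41*(-67/8) = 2747/8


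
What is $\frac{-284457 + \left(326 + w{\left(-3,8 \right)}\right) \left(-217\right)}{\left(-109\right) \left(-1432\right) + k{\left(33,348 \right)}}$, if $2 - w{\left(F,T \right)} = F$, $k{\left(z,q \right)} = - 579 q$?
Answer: $\frac{89071}{11351} \approx 7.847$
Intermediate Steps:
$w{\left(F,T \right)} = 2 - F$
$\frac{-284457 + \left(326 + w{\left(-3,8 \right)}\right) \left(-217\right)}{\left(-109\right) \left(-1432\right) + k{\left(33,348 \right)}} = \frac{-284457 + \left(326 + \left(2 - -3\right)\right) \left(-217\right)}{\left(-109\right) \left(-1432\right) - 201492} = \frac{-284457 + \left(326 + \left(2 + 3\right)\right) \left(-217\right)}{156088 - 201492} = \frac{-284457 + \left(326 + 5\right) \left(-217\right)}{-45404} = \left(-284457 + 331 \left(-217\right)\right) \left(- \frac{1}{45404}\right) = \left(-284457 - 71827\right) \left(- \frac{1}{45404}\right) = \left(-356284\right) \left(- \frac{1}{45404}\right) = \frac{89071}{11351}$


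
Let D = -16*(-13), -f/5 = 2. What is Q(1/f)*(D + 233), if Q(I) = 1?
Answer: 441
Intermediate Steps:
f = -10 (f = -5*2 = -10)
D = 208
Q(1/f)*(D + 233) = 1*(208 + 233) = 1*441 = 441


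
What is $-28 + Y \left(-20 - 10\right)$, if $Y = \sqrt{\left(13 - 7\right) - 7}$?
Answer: $-28 - 30 i \approx -28.0 - 30.0 i$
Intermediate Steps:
$Y = i$ ($Y = \sqrt{\left(13 - 7\right) - 7} = \sqrt{6 - 7} = \sqrt{-1} = i \approx 1.0 i$)
$-28 + Y \left(-20 - 10\right) = -28 + i \left(-20 - 10\right) = -28 + i \left(-30\right) = -28 - 30 i$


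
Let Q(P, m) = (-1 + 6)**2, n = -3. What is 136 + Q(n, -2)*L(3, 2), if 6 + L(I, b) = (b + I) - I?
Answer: 36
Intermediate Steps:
Q(P, m) = 25 (Q(P, m) = 5**2 = 25)
L(I, b) = -6 + b (L(I, b) = -6 + ((b + I) - I) = -6 + ((I + b) - I) = -6 + b)
136 + Q(n, -2)*L(3, 2) = 136 + 25*(-6 + 2) = 136 + 25*(-4) = 136 - 100 = 36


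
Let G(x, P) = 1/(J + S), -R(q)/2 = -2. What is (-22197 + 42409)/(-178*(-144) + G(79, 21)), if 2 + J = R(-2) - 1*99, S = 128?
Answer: 626572/794593 ≈ 0.78854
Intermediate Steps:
R(q) = 4 (R(q) = -2*(-2) = 4)
J = -97 (J = -2 + (4 - 1*99) = -2 + (4 - 99) = -2 - 95 = -97)
G(x, P) = 1/31 (G(x, P) = 1/(-97 + 128) = 1/31)
(-22197 + 42409)/(-178*(-144) + G(79, 21)) = (-22197 + 42409)/(-178*(-144) + 1/31) = 20212/(25632 + 1/31) = 20212/(794593/31) = 20212*(31/794593) = 626572/794593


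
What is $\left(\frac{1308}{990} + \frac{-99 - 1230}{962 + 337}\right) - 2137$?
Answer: $- \frac{152656666}{71445} \approx -2136.7$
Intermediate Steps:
$\left(\frac{1308}{990} + \frac{-99 - 1230}{962 + 337}\right) - 2137 = \left(1308 \cdot \frac{1}{990} - \frac{1329}{1299}\right) - 2137 = \left(\frac{218}{165} - \frac{443}{433}\right) - 2137 = \frac{21299}{71445} - 2137 = - \frac{152656666}{71445}$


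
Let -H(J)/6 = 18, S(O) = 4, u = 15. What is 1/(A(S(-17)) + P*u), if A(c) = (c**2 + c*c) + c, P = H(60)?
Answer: -1/1584 ≈ -0.00063131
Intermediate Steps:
H(J) = -108 (H(J) = -6*18 = -108)
P = -108
A(c) = c + 2*c**2 (A(c) = (c**2 + c**2) + c = 2*c**2 + c = c + 2*c**2)
1/(A(S(-17)) + P*u) = 1/(4*(1 + 2*4) - 108*15) = 1/(4*(1 + 8) - 1620) = 1/(4*9 - 1620) = 1/(36 - 1620) = 1/(-1584) = -1/1584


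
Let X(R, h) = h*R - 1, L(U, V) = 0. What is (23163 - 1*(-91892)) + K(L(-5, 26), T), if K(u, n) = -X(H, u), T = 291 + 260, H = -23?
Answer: 115056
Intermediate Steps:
X(R, h) = -1 + R*h (X(R, h) = R*h - 1 = -1 + R*h)
T = 551
K(u, n) = 1 + 23*u (K(u, n) = -(-1 - 23*u) = 1 + 23*u)
(23163 - 1*(-91892)) + K(L(-5, 26), T) = (23163 - 1*(-91892)) + (1 + 23*0) = (23163 + 91892) + (1 + 0) = 115055 + 1 = 115056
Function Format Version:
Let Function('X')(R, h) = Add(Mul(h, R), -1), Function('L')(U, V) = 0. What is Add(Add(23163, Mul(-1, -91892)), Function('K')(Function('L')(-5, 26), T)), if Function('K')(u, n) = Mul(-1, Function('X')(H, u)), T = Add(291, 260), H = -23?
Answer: 115056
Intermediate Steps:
Function('X')(R, h) = Add(-1, Mul(R, h)) (Function('X')(R, h) = Add(Mul(R, h), -1) = Add(-1, Mul(R, h)))
T = 551
Function('K')(u, n) = Add(1, Mul(23, u)) (Function('K')(u, n) = Mul(-1, Add(-1, Mul(-23, u))) = Add(1, Mul(23, u)))
Add(Add(23163, Mul(-1, -91892)), Function('K')(Function('L')(-5, 26), T)) = Add(Add(23163, Mul(-1, -91892)), Add(1, Mul(23, 0))) = Add(Add(23163, 91892), Add(1, 0)) = Add(115055, 1) = 115056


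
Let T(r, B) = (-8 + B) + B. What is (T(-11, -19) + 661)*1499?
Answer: 921885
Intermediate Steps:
T(r, B) = -8 + 2*B
(T(-11, -19) + 661)*1499 = ((-8 + 2*(-19)) + 661)*1499 = ((-8 - 38) + 661)*1499 = (-46 + 661)*1499 = 615*1499 = 921885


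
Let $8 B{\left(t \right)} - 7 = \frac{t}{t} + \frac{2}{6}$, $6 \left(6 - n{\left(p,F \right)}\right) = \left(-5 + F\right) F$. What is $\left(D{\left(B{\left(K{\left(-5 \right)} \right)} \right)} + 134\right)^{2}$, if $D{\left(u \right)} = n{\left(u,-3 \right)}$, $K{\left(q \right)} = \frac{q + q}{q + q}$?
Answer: $18496$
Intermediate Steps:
$K{\left(q \right)} = 1$ ($K{\left(q \right)} = \frac{2 q}{2 q} = 2 q \frac{1}{2 q} = 1$)
$n{\left(p,F \right)} = 6 - \frac{F \left(-5 + F\right)}{6}$ ($n{\left(p,F \right)} = 6 - \frac{\left(-5 + F\right) F}{6} = 6 - \frac{F \left(-5 + F\right)}{6}$)
$B{\left(t \right)} = \frac{25}{24}$ ($B{\left(t \right)} = \frac{7}{8} + \frac{\frac{t}{t} + \frac{2}{6}}{8} = \frac{7}{8} + \frac{1 + 2 \cdot \frac{1}{6}}{8} = \frac{7}{8} + \frac{1 + \frac{1}{3}}{8} = \frac{7}{8} + \frac{1}{8} \cdot \frac{4}{3} = \frac{7}{8} + \frac{1}{6} = \frac{25}{24}$)
$D{\left(u \right)} = 2$ ($D{\left(u \right)} = 6 - \frac{\left(-3\right)^{2}}{6} + \frac{5}{6} \left(-3\right) = 6 - \frac{3}{2} - \frac{5}{2} = 2$)
$\left(D{\left(B{\left(K{\left(-5 \right)} \right)} \right)} + 134\right)^{2} = \left(2 + 134\right)^{2} = 136^{2} = 18496$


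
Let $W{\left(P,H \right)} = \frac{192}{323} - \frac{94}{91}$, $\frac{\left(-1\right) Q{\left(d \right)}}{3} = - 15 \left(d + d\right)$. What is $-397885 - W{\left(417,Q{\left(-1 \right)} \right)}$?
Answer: $- \frac{11695020915}{29393} \approx -3.9788 \cdot 10^{5}$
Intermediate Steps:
$Q{\left(d \right)} = 90 d$ ($Q{\left(d \right)} = - 3 \left(- 15 \left(d + d\right)\right) = - 3 \left(- 15 \cdot 2 d\right) = - 3 \left(- 30 d\right) = 90 d$)
$W{\left(P,H \right)} = - \frac{12890}{29393}$ ($W{\left(P,H \right)} = 192 \cdot \frac{1}{323} - \frac{94}{91} = \frac{192}{323} - \frac{94}{91} = - \frac{12890}{29393}$)
$-397885 - W{\left(417,Q{\left(-1 \right)} \right)} = -397885 - - \frac{12890}{29393} = -397885 + \frac{12890}{29393} = - \frac{11695020915}{29393}$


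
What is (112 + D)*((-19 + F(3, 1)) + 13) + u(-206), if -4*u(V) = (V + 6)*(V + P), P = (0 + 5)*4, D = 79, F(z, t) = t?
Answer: -10255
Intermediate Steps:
P = 20 (P = 5*4 = 20)
u(V) = -(6 + V)*(20 + V)/4 (u(V) = -(V + 6)*(V + 20)/4 = -(6 + V)*(20 + V)/4)
(112 + D)*((-19 + F(3, 1)) + 13) + u(-206) = (112 + 79)*((-19 + 1) + 13) + (-30 - 13/2*(-206) - ¼*(-206)²) = 191*(-18 + 13) + (-30 + 1339 - ¼*42436) = 191*(-5) + (-30 + 1339 - 10609) = -955 - 9300 = -10255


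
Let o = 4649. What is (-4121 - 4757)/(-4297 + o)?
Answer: -4439/176 ≈ -25.222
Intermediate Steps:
(-4121 - 4757)/(-4297 + o) = (-4121 - 4757)/(-4297 + 4649) = -8878/352 = -8878*1/352 = -4439/176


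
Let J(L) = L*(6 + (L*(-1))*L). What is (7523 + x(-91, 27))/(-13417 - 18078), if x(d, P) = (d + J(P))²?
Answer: -384638067/31495 ≈ -12213.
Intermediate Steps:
J(L) = L*(6 - L²) (J(L) = L*(6 + (-L)*L) = L*(6 - L²))
x(d, P) = (d + P*(6 - P²))²
(7523 + x(-91, 27))/(-13417 - 18078) = (7523 + (-1*(-91) + 27*(-6 + 27²))²)/(-13417 - 18078) = (7523 + (91 + 27*(-6 + 729))²)/(-31495) = (7523 + (91 + 27*723)²)*(-1/31495) = (7523 + (91 + 19521)²)*(-1/31495) = (7523 + 19612²)*(-1/31495) = (7523 + 384630544)*(-1/31495) = 384638067*(-1/31495) = -384638067/31495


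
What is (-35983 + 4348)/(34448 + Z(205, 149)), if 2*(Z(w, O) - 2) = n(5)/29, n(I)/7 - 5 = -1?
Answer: -917415/999064 ≈ -0.91827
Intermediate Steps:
n(I) = 28 (n(I) = 35 + 7*(-1) = 35 - 7 = 28)
Z(w, O) = 72/29 (Z(w, O) = 2 + (28/29)/2 = 2 + (28*(1/29))/2 = 2 + (½)*(28/29) = 2 + 14/29 = 72/29)
(-35983 + 4348)/(34448 + Z(205, 149)) = (-35983 + 4348)/(34448 + 72/29) = -31635/999064/29 = -31635*29/999064 = -917415/999064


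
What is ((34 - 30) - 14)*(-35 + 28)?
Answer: 70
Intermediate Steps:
((34 - 30) - 14)*(-35 + 28) = (4 - 14)*(-7) = -10*(-7) = 70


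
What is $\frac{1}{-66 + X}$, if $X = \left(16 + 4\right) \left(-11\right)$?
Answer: $- \frac{1}{286} \approx -0.0034965$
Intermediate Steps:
$X = -220$ ($X = 20 \left(-11\right) = -220$)
$\frac{1}{-66 + X} = \frac{1}{-66 - 220} = \frac{1}{-286} = - \frac{1}{286}$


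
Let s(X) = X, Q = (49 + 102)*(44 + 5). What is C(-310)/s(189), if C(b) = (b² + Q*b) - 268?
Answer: -2197858/189 ≈ -11629.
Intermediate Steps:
Q = 7399 (Q = 151*49 = 7399)
C(b) = -268 + b² + 7399*b (C(b) = (b² + 7399*b) - 268 = -268 + b² + 7399*b)
C(-310)/s(189) = (-268 + (-310)² + 7399*(-310))/189 = (-268 + 96100 - 2293690)*(1/189) = -2197858*1/189 = -2197858/189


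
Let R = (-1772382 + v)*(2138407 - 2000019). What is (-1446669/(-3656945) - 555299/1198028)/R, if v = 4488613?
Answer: -297547932823/1646836679690268669300880 ≈ -1.8068e-13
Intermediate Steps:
R = 375893775628 (R = (-1772382 + 4488613)*(2138407 - 2000019) = 2716231*138388 = 375893775628)
(-1446669/(-3656945) - 555299/1198028)/R = (-1446669/(-3656945) - 555299/1198028)/375893775628 = (-1446669*(-1/3656945) - 555299*1/1198028)*(1/375893775628) = (1446669/3656945 - 555299/1198028)*(1/375893775628) = -297547932823/4381122504460*1/375893775628 = -297547932823/1646836679690268669300880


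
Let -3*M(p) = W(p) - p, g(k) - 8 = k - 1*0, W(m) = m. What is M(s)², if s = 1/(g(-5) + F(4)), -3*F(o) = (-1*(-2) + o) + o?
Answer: 0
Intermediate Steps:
F(o) = -⅔ - 2*o/3 (F(o) = -((-1*(-2) + o) + o)/3 = -((2 + o) + o)/3 = -(2 + 2*o)/3 = -⅔ - 2*o/3)
g(k) = 8 + k (g(k) = 8 + (k - 1*0) = 8 + (k + 0) = 8 + k)
s = -3 (s = 1/((8 - 5) + (-⅔ - ⅔*4)) = 1/(3 + (-⅔ - 8/3)) = 1/(3 - 10/3) = 1/(-⅓) = -3)
M(p) = 0 (M(p) = -(p - p)/3 = -⅓*0 = 0)
M(s)² = 0² = 0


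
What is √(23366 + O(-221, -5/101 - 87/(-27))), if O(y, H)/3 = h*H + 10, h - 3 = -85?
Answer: 50*√830523/303 ≈ 150.38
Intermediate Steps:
h = -82 (h = 3 - 85 = -82)
O(y, H) = 30 - 246*H (O(y, H) = 3*(-82*H + 10) = 3*(10 - 82*H) = 30 - 246*H)
√(23366 + O(-221, -5/101 - 87/(-27))) = √(23366 + (30 - 246*(-5/101 - 87/(-27)))) = √(23366 + (30 - 246*(-5*1/101 - 87*(-1/27)))) = √(23366 + (30 - 246*(-5/101 + 29/9))) = √(23366 + (30 - 246*2884/909)) = √(23366 + (30 - 236488/303)) = √(23366 - 227398/303) = √(6852500/303) = 50*√830523/303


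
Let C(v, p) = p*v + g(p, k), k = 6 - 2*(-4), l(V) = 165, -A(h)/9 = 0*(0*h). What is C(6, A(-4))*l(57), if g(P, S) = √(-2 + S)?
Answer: 330*√3 ≈ 571.58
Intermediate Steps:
A(h) = 0 (A(h) = -0*0*h = -0*0 = -9*0 = 0)
k = 14 (k = 6 + 8 = 14)
C(v, p) = 2*√3 + p*v (C(v, p) = p*v + √(-2 + 14) = p*v + √12 = p*v + 2*√3 = 2*√3 + p*v)
C(6, A(-4))*l(57) = (2*√3 + 0*6)*165 = (2*√3 + 0)*165 = (2*√3)*165 = 330*√3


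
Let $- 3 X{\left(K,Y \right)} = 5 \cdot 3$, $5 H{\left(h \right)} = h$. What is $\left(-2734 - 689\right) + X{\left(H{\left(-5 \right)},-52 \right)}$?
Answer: $-3428$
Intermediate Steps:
$H{\left(h \right)} = \frac{h}{5}$
$X{\left(K,Y \right)} = -5$ ($X{\left(K,Y \right)} = - \frac{5 \cdot 3}{3} = \left(- \frac{1}{3}\right) 15 = -5$)
$\left(-2734 - 689\right) + X{\left(H{\left(-5 \right)},-52 \right)} = \left(-2734 - 689\right) - 5 = -3423 - 5 = -3428$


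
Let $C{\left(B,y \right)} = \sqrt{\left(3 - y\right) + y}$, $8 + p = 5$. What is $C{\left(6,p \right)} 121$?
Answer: $121 \sqrt{3} \approx 209.58$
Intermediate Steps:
$p = -3$ ($p = -8 + 5 = -3$)
$C{\left(B,y \right)} = \sqrt{3}$
$C{\left(6,p \right)} 121 = \sqrt{3} \cdot 121 = 121 \sqrt{3}$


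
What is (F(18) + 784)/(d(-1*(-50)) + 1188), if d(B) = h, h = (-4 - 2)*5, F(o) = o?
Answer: 401/579 ≈ 0.69257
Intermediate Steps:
h = -30 (h = -6*5 = -30)
d(B) = -30
(F(18) + 784)/(d(-1*(-50)) + 1188) = (18 + 784)/(-30 + 1188) = 802/1158 = 802*(1/1158) = 401/579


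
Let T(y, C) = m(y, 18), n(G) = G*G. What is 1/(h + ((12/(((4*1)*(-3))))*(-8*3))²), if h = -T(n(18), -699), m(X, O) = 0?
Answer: 1/576 ≈ 0.0017361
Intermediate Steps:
n(G) = G²
T(y, C) = 0
h = 0 (h = -1*0 = 0)
1/(h + ((12/(((4*1)*(-3))))*(-8*3))²) = 1/(0 + ((12/(((4*1)*(-3))))*(-8*3))²) = 1/(0 + ((12/((4*(-3))))*(-24))²) = 1/(0 + ((12/(-12))*(-24))²) = 1/(0 + ((12*(-1/12))*(-24))²) = 1/(0 + (-1*(-24))²) = 1/(0 + 24²) = 1/(0 + 576) = 1/576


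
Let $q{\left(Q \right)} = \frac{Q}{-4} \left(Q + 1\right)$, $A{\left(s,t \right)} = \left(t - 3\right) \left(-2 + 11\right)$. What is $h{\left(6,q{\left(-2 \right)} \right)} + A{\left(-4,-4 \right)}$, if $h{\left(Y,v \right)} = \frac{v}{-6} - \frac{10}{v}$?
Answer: $- \frac{515}{12} \approx -42.917$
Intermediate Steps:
$A{\left(s,t \right)} = -27 + 9 t$ ($A{\left(s,t \right)} = \left(-3 + t\right) 9 = -27 + 9 t$)
$q{\left(Q \right)} = - \frac{Q \left(1 + Q\right)}{4}$ ($q{\left(Q \right)} = Q \left(- \frac{1}{4}\right) \left(1 + Q\right) = - \frac{Q}{4} \left(1 + Q\right) = - \frac{Q \left(1 + Q\right)}{4}$)
$h{\left(Y,v \right)} = - \frac{10}{v} - \frac{v}{6}$ ($h{\left(Y,v \right)} = v \left(- \frac{1}{6}\right) - \frac{10}{v} = - \frac{v}{6} - \frac{10}{v} = - \frac{10}{v} - \frac{v}{6}$)
$h{\left(6,q{\left(-2 \right)} \right)} + A{\left(-4,-4 \right)} = \left(- \frac{10}{\left(- \frac{1}{4}\right) \left(-2\right) \left(1 - 2\right)} - \frac{\left(- \frac{1}{4}\right) \left(-2\right) \left(1 - 2\right)}{6}\right) + \left(-27 + 9 \left(-4\right)\right) = \left(- \frac{10}{\left(- \frac{1}{4}\right) \left(-2\right) \left(-1\right)} - \frac{\left(- \frac{1}{4}\right) \left(-2\right) \left(-1\right)}{6}\right) - 63 = \left(- \frac{10}{- \frac{1}{2}} - - \frac{1}{12}\right) - 63 = \left(\left(-10\right) \left(-2\right) + \frac{1}{12}\right) - 63 = \left(20 + \frac{1}{12}\right) - 63 = \frac{241}{12} - 63 = - \frac{515}{12}$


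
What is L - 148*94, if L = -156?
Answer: -14068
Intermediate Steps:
L - 148*94 = -156 - 148*94 = -156 - 13912 = -14068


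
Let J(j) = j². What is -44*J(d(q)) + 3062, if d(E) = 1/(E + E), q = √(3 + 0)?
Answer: 9175/3 ≈ 3058.3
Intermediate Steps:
q = √3 ≈ 1.7320
d(E) = 1/(2*E)
-44*J(d(q)) + 3062 = -44*(1/(2*(√3)))² + 3062 = -44*((√3/3)/2)² + 3062 = -44*(√3/6)² + 3062 = -44*1/12 + 3062 = -11/3 + 3062 = 9175/3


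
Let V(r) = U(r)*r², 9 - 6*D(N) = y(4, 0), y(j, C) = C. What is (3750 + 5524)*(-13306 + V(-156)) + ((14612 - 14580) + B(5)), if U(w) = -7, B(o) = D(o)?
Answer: -3406488517/2 ≈ -1.7032e+9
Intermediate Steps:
D(N) = 3/2 (D(N) = 3/2 - ⅙*0 = 3/2 + 0 = 3/2)
B(o) = 3/2
V(r) = -7*r²
(3750 + 5524)*(-13306 + V(-156)) + ((14612 - 14580) + B(5)) = (3750 + 5524)*(-13306 - 7*(-156)²) + ((14612 - 14580) + 3/2) = 9274*(-13306 - 7*24336) + (32 + 3/2) = 9274*(-13306 - 170352) + 67/2 = 9274*(-183658) + 67/2 = -1703244292 + 67/2 = -3406488517/2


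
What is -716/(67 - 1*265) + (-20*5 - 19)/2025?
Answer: 79241/22275 ≈ 3.5574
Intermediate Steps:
-716/(67 - 1*265) + (-20*5 - 19)/2025 = -716/(67 - 265) + (-100 - 19)*(1/2025) = -716/(-198) - 119*1/2025 = -716*(-1/198) - 119/2025 = 358/99 - 119/2025 = 79241/22275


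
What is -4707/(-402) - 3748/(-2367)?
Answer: 4216055/317178 ≈ 13.292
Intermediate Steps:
-4707/(-402) - 3748/(-2367) = -4707*(-1/402) - 3748*(-1/2367) = 1569/134 + 3748/2367 = 4216055/317178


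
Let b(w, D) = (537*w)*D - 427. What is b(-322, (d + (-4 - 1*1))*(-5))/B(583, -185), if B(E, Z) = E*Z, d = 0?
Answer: 4323277/107855 ≈ 40.084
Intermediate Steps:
b(w, D) = -427 + 537*D*w (b(w, D) = 537*D*w - 427 = -427 + 537*D*w)
b(-322, (d + (-4 - 1*1))*(-5))/B(583, -185) = (-427 + 537*((0 + (-4 - 1*1))*(-5))*(-322))/((583*(-185))) = (-427 + 537*((0 + (-4 - 1))*(-5))*(-322))/(-107855) = (-427 + 537*((0 - 5)*(-5))*(-322))*(-1/107855) = (-427 + 537*(-5*(-5))*(-322))*(-1/107855) = (-427 + 537*25*(-322))*(-1/107855) = (-427 - 4322850)*(-1/107855) = -4323277*(-1/107855) = 4323277/107855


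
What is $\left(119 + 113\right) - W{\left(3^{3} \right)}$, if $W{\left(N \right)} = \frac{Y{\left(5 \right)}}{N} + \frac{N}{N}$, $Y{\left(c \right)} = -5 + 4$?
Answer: $\frac{6238}{27} \approx 231.04$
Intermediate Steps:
$Y{\left(c \right)} = -1$
$W{\left(N \right)} = 1 - \frac{1}{N}$ ($W{\left(N \right)} = - \frac{1}{N} + \frac{N}{N} = - \frac{1}{N} + 1 = 1 - \frac{1}{N}$)
$\left(119 + 113\right) - W{\left(3^{3} \right)} = \left(119 + 113\right) - \frac{-1 + 3^{3}}{3^{3}} = 232 - \frac{-1 + 27}{27} = 232 - \frac{1}{27} \cdot 26 = 232 - \frac{26}{27} = \frac{6238}{27}$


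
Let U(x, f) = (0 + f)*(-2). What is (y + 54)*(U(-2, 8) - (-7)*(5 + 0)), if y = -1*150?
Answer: -1824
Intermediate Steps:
U(x, f) = -2*f (U(x, f) = f*(-2) = -2*f)
y = -150
(y + 54)*(U(-2, 8) - (-7)*(5 + 0)) = (-150 + 54)*(-2*8 - (-7)*(5 + 0)) = -96*(-16 - (-7)*5) = -96*(-16 - 1*(-35)) = -96*(-16 + 35) = -96*19 = -1824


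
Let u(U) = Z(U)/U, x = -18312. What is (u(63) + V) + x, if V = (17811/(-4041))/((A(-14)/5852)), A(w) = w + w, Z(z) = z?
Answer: -7808028/449 ≈ -17390.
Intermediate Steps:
A(w) = 2*w
u(U) = 1 (u(U) = U/U = 1)
V = 413611/449 (V = (17811/(-4041))/(((2*(-14))/5852)) = (17811*(-1/4041))/((-28*1/5852)) = -1979/(449*(-1/209)) = -1979/449*(-209) = 413611/449 ≈ 921.18)
(u(63) + V) + x = (1 + 413611/449) - 18312 = 414060/449 - 18312 = -7808028/449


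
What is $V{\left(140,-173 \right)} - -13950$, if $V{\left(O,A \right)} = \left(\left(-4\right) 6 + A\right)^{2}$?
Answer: $52759$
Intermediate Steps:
$V{\left(O,A \right)} = \left(-24 + A\right)^{2}$
$V{\left(140,-173 \right)} - -13950 = \left(-24 - 173\right)^{2} - -13950 = \left(-197\right)^{2} + 13950 = 38809 + 13950 = 52759$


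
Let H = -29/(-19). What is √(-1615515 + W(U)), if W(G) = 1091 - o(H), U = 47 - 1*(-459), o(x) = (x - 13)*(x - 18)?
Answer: 3*I*√64763922/19 ≈ 1270.7*I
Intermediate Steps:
H = 29/19 (H = -29*(-1/19) = 29/19 ≈ 1.5263)
o(x) = (-18 + x)*(-13 + x) (o(x) = (-13 + x)*(-18 + x) = (-18 + x)*(-13 + x))
U = 506 (U = 47 + 459 = 506)
W(G) = 325617/361 (W(G) = 1091 - (234 + (29/19)² - 31*29/19) = 1091 - (234 + 841/361 - 899/19) = 1091 - 1*68234/361 = 1091 - 68234/361 = 325617/361)
√(-1615515 + W(U)) = √(-1615515 + 325617/361) = √(-582875298/361) = 3*I*√64763922/19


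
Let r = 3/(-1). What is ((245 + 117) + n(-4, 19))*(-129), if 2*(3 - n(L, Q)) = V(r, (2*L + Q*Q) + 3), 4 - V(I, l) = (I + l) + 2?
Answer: -139449/2 ≈ -69725.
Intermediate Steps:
r = -3 (r = 3*(-1) = -3)
V(I, l) = 2 - I - l (V(I, l) = 4 - ((I + l) + 2) = 4 - (2 + I + l) = 4 + (-2 - I - l) = 2 - I - l)
n(L, Q) = 2 + L + Q**2/2 (n(L, Q) = 3 - (2 - 1*(-3) - ((2*L + Q*Q) + 3))/2 = 3 - (2 + 3 - ((2*L + Q**2) + 3))/2 = 3 - (2 + 3 - ((Q**2 + 2*L) + 3))/2 = 3 - (2 + 3 - (3 + Q**2 + 2*L))/2 = 3 - (2 + 3 + (-3 - Q**2 - 2*L))/2 = 3 - (2 - Q**2 - 2*L)/2 = 3 + (-1 + L + Q**2/2) = 2 + L + Q**2/2)
((245 + 117) + n(-4, 19))*(-129) = ((245 + 117) + (2 - 4 + (1/2)*19**2))*(-129) = (362 + (2 - 4 + (1/2)*361))*(-129) = (362 + (2 - 4 + 361/2))*(-129) = (362 + 357/2)*(-129) = (1081/2)*(-129) = -139449/2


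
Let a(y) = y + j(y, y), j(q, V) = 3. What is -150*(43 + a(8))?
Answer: -8100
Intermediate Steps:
a(y) = 3 + y (a(y) = y + 3 = 3 + y)
-150*(43 + a(8)) = -150*(43 + (3 + 8)) = -150*(43 + 11) = -150*54 = -8100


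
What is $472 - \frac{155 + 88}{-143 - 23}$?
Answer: $\frac{78595}{166} \approx 473.46$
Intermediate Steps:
$472 - \frac{155 + 88}{-143 - 23} = 472 - \frac{243}{-166} = 472 - 243 \left(- \frac{1}{166}\right) = 472 - - \frac{243}{166} = 472 + \frac{243}{166} = \frac{78595}{166}$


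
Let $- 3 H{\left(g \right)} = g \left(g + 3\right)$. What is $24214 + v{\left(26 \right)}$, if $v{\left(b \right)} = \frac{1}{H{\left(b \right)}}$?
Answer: $\frac{18257353}{754} \approx 24214.0$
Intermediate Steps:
$H{\left(g \right)} = - \frac{g \left(3 + g\right)}{3}$ ($H{\left(g \right)} = - \frac{g \left(g + 3\right)}{3} = - \frac{g \left(3 + g\right)}{3}$)
$v{\left(b \right)} = - \frac{3}{b \left(3 + b\right)}$ ($v{\left(b \right)} = \frac{1}{\left(- \frac{1}{3}\right) b \left(3 + b\right)} = - \frac{3}{b \left(3 + b\right)}$)
$24214 + v{\left(26 \right)} = 24214 - \frac{3}{26 \left(3 + 26\right)} = 24214 - \frac{3}{26 \cdot 29} = 24214 - \frac{3}{26} \cdot \frac{1}{29} = 24214 - \frac{3}{754} = \frac{18257353}{754}$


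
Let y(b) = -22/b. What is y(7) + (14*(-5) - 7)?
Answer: -561/7 ≈ -80.143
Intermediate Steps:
y(7) + (14*(-5) - 7) = -22/7 + (14*(-5) - 7) = -22*1/7 + (-70 - 7) = -22/7 - 77 = -561/7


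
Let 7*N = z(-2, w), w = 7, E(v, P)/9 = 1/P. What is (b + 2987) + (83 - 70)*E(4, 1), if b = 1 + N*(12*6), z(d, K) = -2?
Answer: 21591/7 ≈ 3084.4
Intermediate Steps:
E(v, P) = 9/P
N = -2/7 (N = (⅐)*(-2) = -2/7 ≈ -0.28571)
b = -137/7 (b = 1 - 24*6/7 = 1 - 2/7*72 = 1 - 144/7 = -137/7 ≈ -19.571)
(b + 2987) + (83 - 70)*E(4, 1) = (-137/7 + 2987) + (83 - 70)*(9/1) = 20772/7 + 13*(9*1) = 20772/7 + 13*9 = 20772/7 + 117 = 21591/7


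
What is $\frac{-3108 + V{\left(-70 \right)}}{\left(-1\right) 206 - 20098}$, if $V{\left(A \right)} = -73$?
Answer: $\frac{3181}{20304} \approx 0.15667$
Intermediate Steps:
$\frac{-3108 + V{\left(-70 \right)}}{\left(-1\right) 206 - 20098} = \frac{-3108 - 73}{\left(-1\right) 206 - 20098} = - \frac{3181}{-206 - 20098} = - \frac{3181}{-20304} = \left(-3181\right) \left(- \frac{1}{20304}\right) = \frac{3181}{20304}$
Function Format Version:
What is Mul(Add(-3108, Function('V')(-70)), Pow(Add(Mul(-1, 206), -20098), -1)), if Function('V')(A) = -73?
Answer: Rational(3181, 20304) ≈ 0.15667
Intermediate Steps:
Mul(Add(-3108, Function('V')(-70)), Pow(Add(Mul(-1, 206), -20098), -1)) = Mul(Add(-3108, -73), Pow(Add(Mul(-1, 206), -20098), -1)) = Mul(-3181, Pow(Add(-206, -20098), -1)) = Mul(-3181, Pow(-20304, -1)) = Mul(-3181, Rational(-1, 20304)) = Rational(3181, 20304)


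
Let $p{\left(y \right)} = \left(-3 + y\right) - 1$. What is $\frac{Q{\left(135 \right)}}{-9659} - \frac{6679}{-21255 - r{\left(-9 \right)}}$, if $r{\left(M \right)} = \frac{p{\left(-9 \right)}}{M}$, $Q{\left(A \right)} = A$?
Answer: $\frac{42675813}{142141844} \approx 0.30023$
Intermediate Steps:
$p{\left(y \right)} = -4 + y$
$r{\left(M \right)} = - \frac{13}{M}$ ($r{\left(M \right)} = \frac{-4 - 9}{M} = - \frac{13}{M}$)
$\frac{Q{\left(135 \right)}}{-9659} - \frac{6679}{-21255 - r{\left(-9 \right)}} = \frac{135}{-9659} - \frac{6679}{-21255 - - \frac{13}{-9}} = 135 \left(- \frac{1}{9659}\right) - \frac{6679}{-21255 - \left(-13\right) \left(- \frac{1}{9}\right)} = - \frac{135}{9659} - \frac{6679}{-21255 - \frac{13}{9}} = - \frac{135}{9659} - \frac{6679}{- \frac{191308}{9}} = - \frac{135}{9659} - - \frac{60111}{191308} = - \frac{135}{9659} + \frac{60111}{191308} = \frac{42675813}{142141844}$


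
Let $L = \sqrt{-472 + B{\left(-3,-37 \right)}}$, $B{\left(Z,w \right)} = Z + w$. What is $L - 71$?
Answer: $-71 + 16 i \sqrt{2} \approx -71.0 + 22.627 i$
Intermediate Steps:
$L = 16 i \sqrt{2}$ ($L = \sqrt{-472 - 40} = \sqrt{-512} = 16 i \sqrt{2} \approx 22.627 i$)
$L - 71 = 16 i \sqrt{2} - 71 = -71 + 16 i \sqrt{2}$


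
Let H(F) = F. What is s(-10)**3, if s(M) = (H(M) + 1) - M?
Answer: 1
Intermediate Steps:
s(M) = 1 (s(M) = (M + 1) - M = (1 + M) - M = 1)
s(-10)**3 = 1**3 = 1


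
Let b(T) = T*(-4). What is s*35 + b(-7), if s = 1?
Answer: 63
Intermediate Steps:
b(T) = -4*T
s*35 + b(-7) = 1*35 - 4*(-7) = 35 + 28 = 63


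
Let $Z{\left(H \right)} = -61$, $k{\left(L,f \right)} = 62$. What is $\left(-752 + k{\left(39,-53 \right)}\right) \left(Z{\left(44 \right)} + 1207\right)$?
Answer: $-790740$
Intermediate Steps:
$\left(-752 + k{\left(39,-53 \right)}\right) \left(Z{\left(44 \right)} + 1207\right) = \left(-752 + 62\right) \left(-61 + 1207\right) = \left(-690\right) 1146 = -790740$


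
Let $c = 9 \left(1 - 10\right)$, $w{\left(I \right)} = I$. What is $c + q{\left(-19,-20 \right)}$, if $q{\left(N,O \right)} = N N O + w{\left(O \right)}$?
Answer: $-7321$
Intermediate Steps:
$q{\left(N,O \right)} = O + O N^{2}$ ($q{\left(N,O \right)} = N N O + O = N^{2} O + O = O N^{2} + O = O + O N^{2}$)
$c = -81$ ($c = 9 \left(-9\right) = -81$)
$c + q{\left(-19,-20 \right)} = -81 - 20 \left(1 + \left(-19\right)^{2}\right) = -81 - 20 \left(1 + 361\right) = -81 - 7240 = -7321$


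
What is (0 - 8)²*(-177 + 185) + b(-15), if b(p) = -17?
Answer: 495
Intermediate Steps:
(0 - 8)²*(-177 + 185) + b(-15) = (0 - 8)²*(-177 + 185) - 17 = (-8)²*8 - 17 = 64*8 - 17 = 512 - 17 = 495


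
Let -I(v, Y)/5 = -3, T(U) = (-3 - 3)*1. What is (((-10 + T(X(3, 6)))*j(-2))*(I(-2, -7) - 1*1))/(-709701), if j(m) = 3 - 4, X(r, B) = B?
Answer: -224/709701 ≈ -0.00031563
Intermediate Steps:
T(U) = -6 (T(U) = -6*1 = -6)
j(m) = -1
I(v, Y) = 15 (I(v, Y) = -5*(-3) = 15)
(((-10 + T(X(3, 6)))*j(-2))*(I(-2, -7) - 1*1))/(-709701) = (((-10 - 6)*(-1))*(15 - 1*1))/(-709701) = ((-16*(-1))*(15 - 1))*(-1/709701) = (16*14)*(-1/709701) = 224*(-1/709701) = -224/709701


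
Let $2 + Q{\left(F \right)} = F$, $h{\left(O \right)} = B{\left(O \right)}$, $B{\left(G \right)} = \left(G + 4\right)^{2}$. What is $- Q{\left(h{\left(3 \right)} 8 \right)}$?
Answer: $-390$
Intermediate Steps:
$B{\left(G \right)} = \left(4 + G\right)^{2}$
$h{\left(O \right)} = \left(4 + O\right)^{2}$
$Q{\left(F \right)} = -2 + F$
$- Q{\left(h{\left(3 \right)} 8 \right)} = - (-2 + \left(4 + 3\right)^{2} \cdot 8) = - (-2 + 7^{2} \cdot 8) = - (-2 + 49 \cdot 8) = - (-2 + 392) = \left(-1\right) 390 = -390$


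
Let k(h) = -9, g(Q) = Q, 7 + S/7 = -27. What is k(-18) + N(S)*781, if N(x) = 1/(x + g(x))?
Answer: -5065/476 ≈ -10.641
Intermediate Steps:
S = -238 (S = -49 + 7*(-27) = -49 - 189 = -238)
N(x) = 1/(2*x) (N(x) = 1/(x + x) = 1/(2*x))
k(-18) + N(S)*781 = -9 + ((½)/(-238))*781 = -9 + ((½)*(-1/238))*781 = -9 - 1/476*781 = -9 - 781/476 = -5065/476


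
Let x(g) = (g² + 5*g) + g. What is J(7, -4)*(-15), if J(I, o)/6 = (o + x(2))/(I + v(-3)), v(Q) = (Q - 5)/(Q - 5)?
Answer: -135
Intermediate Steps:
x(g) = g² + 6*g
v(Q) = 1 (v(Q) = (-5 + Q)/(-5 + Q) = 1)
J(I, o) = 6*(16 + o)/(1 + I) (J(I, o) = 6*((o + 2*(6 + 2))/(I + 1)) = 6*((o + 2*8)/(1 + I)) = 6*((o + 16)/(1 + I)) = 6*((16 + o)/(1 + I)) = 6*(16 + o)/(1 + I))
J(7, -4)*(-15) = (6*(16 - 4)/(1 + 7))*(-15) = (6*12/8)*(-15) = (6*(⅛)*12)*(-15) = 9*(-15) = -135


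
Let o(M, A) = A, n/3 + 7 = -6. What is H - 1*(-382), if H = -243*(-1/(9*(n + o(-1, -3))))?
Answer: 5339/14 ≈ 381.36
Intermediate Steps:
n = -39 (n = -21 + 3*(-6) = -21 - 18 = -39)
H = -9/14 (H = -243*(-1/(9*(-39 - 3))) = -243/((-42*(-9))) = -243/378 = -243*1/378 = -9/14 ≈ -0.64286)
H - 1*(-382) = -9/14 - 1*(-382) = -9/14 + 382 = 5339/14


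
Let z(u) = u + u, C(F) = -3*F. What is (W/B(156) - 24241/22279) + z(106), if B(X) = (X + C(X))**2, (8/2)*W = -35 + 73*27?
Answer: 114355296511/542181744 ≈ 210.92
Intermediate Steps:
W = 484 (W = (-35 + 73*27)/4 = (-35 + 1971)/4 = (1/4)*1936 = 484)
B(X) = 4*X**2 (B(X) = (X - 3*X)**2 = (-2*X)**2 = 4*X**2)
z(u) = 2*u
(W/B(156) - 24241/22279) + z(106) = (484/((4*156**2)) - 24241/22279) + 2*106 = (484/((4*24336)) - 24241*1/22279) + 212 = (484/97344 - 24241/22279) + 212 = (484*(1/97344) - 24241/22279) + 212 = (121/24336 - 24241/22279) + 212 = -587233217/542181744 + 212 = 114355296511/542181744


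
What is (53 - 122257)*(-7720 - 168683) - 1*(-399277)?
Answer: 21557551489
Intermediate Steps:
(53 - 122257)*(-7720 - 168683) - 1*(-399277) = -122204*(-176403) + 399277 = 21557152212 + 399277 = 21557551489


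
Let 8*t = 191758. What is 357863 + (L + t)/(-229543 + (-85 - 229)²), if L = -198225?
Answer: 187445042065/523788 ≈ 3.5786e+5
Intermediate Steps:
t = 95879/4 (t = (⅛)*191758 = 95879/4 ≈ 23970.)
357863 + (L + t)/(-229543 + (-85 - 229)²) = 357863 + (-198225 + 95879/4)/(-229543 + (-85 - 229)²) = 357863 - 697021/(4*(-229543 + (-314)²)) = 357863 - 697021/(4*(-229543 + 98596)) = 357863 - 697021/4/(-130947) = 357863 - 697021/4*(-1/130947) = 357863 + 697021/523788 = 187445042065/523788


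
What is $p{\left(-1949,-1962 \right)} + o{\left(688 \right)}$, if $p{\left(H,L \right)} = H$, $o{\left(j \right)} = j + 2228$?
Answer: $967$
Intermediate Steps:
$o{\left(j \right)} = 2228 + j$
$p{\left(-1949,-1962 \right)} + o{\left(688 \right)} = -1949 + \left(2228 + 688\right) = -1949 + 2916 = 967$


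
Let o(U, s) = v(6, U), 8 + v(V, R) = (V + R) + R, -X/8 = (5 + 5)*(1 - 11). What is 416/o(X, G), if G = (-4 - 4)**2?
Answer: 208/799 ≈ 0.26033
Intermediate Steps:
X = 800 (X = -8*(5 + 5)*(1 - 11) = -80*(-10) = -8*(-100) = 800)
v(V, R) = -8 + V + 2*R (v(V, R) = -8 + ((V + R) + R) = -8 + ((R + V) + R) = -8 + (V + 2*R) = -8 + V + 2*R)
G = 64 (G = (-8)**2 = 64)
o(U, s) = -2 + 2*U (o(U, s) = -8 + 6 + 2*U = -2 + 2*U)
416/o(X, G) = 416/(-2 + 2*800) = 416/(-2 + 1600) = 416/1598 = 416*(1/1598) = 208/799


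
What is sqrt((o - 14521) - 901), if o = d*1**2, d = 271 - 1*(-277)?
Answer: I*sqrt(14874) ≈ 121.96*I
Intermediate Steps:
d = 548 (d = 271 + 277 = 548)
o = 548 (o = 548*1**2 = 548*1 = 548)
sqrt((o - 14521) - 901) = sqrt((548 - 14521) - 901) = sqrt(-13973 - 901) = sqrt(-14874) = I*sqrt(14874)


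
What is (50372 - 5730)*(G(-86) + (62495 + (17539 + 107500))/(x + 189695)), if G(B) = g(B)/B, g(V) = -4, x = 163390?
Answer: 391516232744/15182655 ≈ 25787.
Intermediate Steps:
G(B) = -4/B
(50372 - 5730)*(G(-86) + (62495 + (17539 + 107500))/(x + 189695)) = (50372 - 5730)*(-4/(-86) + (62495 + (17539 + 107500))/(163390 + 189695)) = 44642*(-4*(-1/86) + (62495 + 125039)/353085) = 44642*(2/43 + 187534*(1/353085)) = 44642*(2/43 + 187534/353085) = 44642*(8770132/15182655) = 391516232744/15182655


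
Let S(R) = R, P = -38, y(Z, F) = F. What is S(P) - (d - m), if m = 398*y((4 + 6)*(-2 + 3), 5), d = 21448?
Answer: -19496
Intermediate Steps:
m = 1990 (m = 398*5 = 1990)
S(P) - (d - m) = -38 - (21448 - 1*1990) = -38 - (21448 - 1990) = -38 - 1*19458 = -38 - 19458 = -19496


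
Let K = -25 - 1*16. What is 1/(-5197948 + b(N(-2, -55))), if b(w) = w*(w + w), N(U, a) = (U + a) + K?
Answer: -1/5178740 ≈ -1.9310e-7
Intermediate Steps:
K = -41 (K = -25 - 16 = -41)
N(U, a) = -41 + U + a (N(U, a) = (U + a) - 41 = -41 + U + a)
b(w) = 2*w**2 (b(w) = w*(2*w) = 2*w**2)
1/(-5197948 + b(N(-2, -55))) = 1/(-5197948 + 2*(-41 - 2 - 55)**2) = 1/(-5197948 + 2*(-98)**2) = 1/(-5197948 + 2*9604) = 1/(-5197948 + 19208) = 1/(-5178740) = -1/5178740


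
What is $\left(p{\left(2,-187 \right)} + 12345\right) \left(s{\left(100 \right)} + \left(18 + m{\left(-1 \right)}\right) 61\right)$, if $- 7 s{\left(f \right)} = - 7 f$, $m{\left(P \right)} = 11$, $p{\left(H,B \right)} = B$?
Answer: $22723302$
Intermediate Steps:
$s{\left(f \right)} = f$ ($s{\left(f \right)} = - \frac{\left(-7\right) f}{7} = f$)
$\left(p{\left(2,-187 \right)} + 12345\right) \left(s{\left(100 \right)} + \left(18 + m{\left(-1 \right)}\right) 61\right) = \left(-187 + 12345\right) \left(100 + \left(18 + 11\right) 61\right) = 12158 \left(100 + 29 \cdot 61\right) = 12158 \left(100 + 1769\right) = 12158 \cdot 1869 = 22723302$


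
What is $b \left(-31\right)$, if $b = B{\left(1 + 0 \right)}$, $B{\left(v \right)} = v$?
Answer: $-31$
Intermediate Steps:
$b = 1$ ($b = 1 + 0 = 1$)
$b \left(-31\right) = 1 \left(-31\right) = -31$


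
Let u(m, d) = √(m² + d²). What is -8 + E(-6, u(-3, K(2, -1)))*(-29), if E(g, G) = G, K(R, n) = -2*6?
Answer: -8 - 87*√17 ≈ -366.71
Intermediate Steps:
K(R, n) = -12
u(m, d) = √(d² + m²)
-8 + E(-6, u(-3, K(2, -1)))*(-29) = -8 + √((-12)² + (-3)²)*(-29) = -8 + √(144 + 9)*(-29) = -8 + √153*(-29) = -8 + (3*√17)*(-29) = -8 - 87*√17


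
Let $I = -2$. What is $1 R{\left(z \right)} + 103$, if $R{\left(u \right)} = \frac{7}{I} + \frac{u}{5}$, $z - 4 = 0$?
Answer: $\frac{1003}{10} \approx 100.3$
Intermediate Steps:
$z = 4$ ($z = 4 + 0 = 4$)
$R{\left(u \right)} = - \frac{7}{2} + \frac{u}{5}$ ($R{\left(u \right)} = \frac{7}{-2} + \frac{u}{5} = 7 \left(- \frac{1}{2}\right) + u \frac{1}{5} = - \frac{7}{2} + \frac{u}{5}$)
$1 R{\left(z \right)} + 103 = 1 \left(- \frac{7}{2} + \frac{1}{5} \cdot 4\right) + 103 = 1 \left(- \frac{7}{2} + \frac{4}{5}\right) + 103 = 1 \left(- \frac{27}{10}\right) + 103 = - \frac{27}{10} + 103 = \frac{1003}{10}$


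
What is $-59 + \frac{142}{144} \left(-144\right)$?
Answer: $-201$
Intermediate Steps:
$-59 + \frac{142}{144} \left(-144\right) = -59 + 142 \cdot \frac{1}{144} \left(-144\right) = -59 + \frac{71}{72} \left(-144\right) = -59 - 142 = -201$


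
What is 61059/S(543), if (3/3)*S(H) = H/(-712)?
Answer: -14491336/181 ≈ -80063.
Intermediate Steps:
S(H) = -H/712 (S(H) = H/(-712) = H*(-1/712) = -H/712)
61059/S(543) = 61059/((-1/712*543)) = 61059/(-543/712) = 61059*(-712/543) = -14491336/181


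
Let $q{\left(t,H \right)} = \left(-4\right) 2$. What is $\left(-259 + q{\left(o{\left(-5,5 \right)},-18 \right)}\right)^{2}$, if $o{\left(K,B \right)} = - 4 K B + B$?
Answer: $71289$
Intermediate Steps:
$o{\left(K,B \right)} = B - 4 B K$ ($o{\left(K,B \right)} = - 4 B K + B = B - 4 B K$)
$q{\left(t,H \right)} = -8$
$\left(-259 + q{\left(o{\left(-5,5 \right)},-18 \right)}\right)^{2} = \left(-259 - 8\right)^{2} = \left(-267\right)^{2} = 71289$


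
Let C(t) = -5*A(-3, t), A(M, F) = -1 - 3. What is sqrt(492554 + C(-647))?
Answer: sqrt(492574) ≈ 701.84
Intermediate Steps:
A(M, F) = -4
C(t) = 20 (C(t) = -5*(-4) = 20)
sqrt(492554 + C(-647)) = sqrt(492554 + 20) = sqrt(492574)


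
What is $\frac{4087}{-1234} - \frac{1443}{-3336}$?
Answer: $- \frac{1975595}{686104} \approx -2.8794$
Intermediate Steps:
$\frac{4087}{-1234} - \frac{1443}{-3336} = 4087 \left(- \frac{1}{1234}\right) - - \frac{481}{1112} = - \frac{4087}{1234} + \frac{481}{1112} = - \frac{1975595}{686104}$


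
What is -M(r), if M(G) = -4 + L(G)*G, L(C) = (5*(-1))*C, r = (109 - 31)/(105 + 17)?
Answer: 22489/3721 ≈ 6.0438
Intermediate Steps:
r = 39/61 (r = 78/122 = 78*(1/122) = 39/61 ≈ 0.63934)
L(C) = -5*C
M(G) = -4 - 5*G² (M(G) = -4 + (-5*G)*G = -4 - 5*G²)
-M(r) = -(-4 - 5*(39/61)²) = -(-4 - 5*1521/3721) = -(-4 - 7605/3721) = -1*(-22489/3721) = 22489/3721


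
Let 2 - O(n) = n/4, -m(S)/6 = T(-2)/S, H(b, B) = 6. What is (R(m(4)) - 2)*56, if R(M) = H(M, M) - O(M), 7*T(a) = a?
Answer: 118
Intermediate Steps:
T(a) = a/7
m(S) = 12/(7*S) (m(S) = -6*(1/7)*(-2)/S = -(-12)/(7*S) = 12/(7*S))
O(n) = 2 - n/4
R(M) = 4 + M/4 (R(M) = 6 - (2 - M/4) = 6 + (-2 + M/4) = 4 + M/4)
(R(m(4)) - 2)*56 = ((4 + ((12/7)/4)/4) - 2)*56 = ((4 + ((12/7)*(1/4))/4) - 2)*56 = ((4 + (1/4)*(3/7)) - 2)*56 = ((4 + 3/28) - 2)*56 = (115/28 - 2)*56 = (59/28)*56 = 118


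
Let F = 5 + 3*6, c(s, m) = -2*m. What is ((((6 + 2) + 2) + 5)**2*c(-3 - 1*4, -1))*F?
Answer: 10350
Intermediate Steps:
F = 23 (F = 5 + 18 = 23)
((((6 + 2) + 2) + 5)**2*c(-3 - 1*4, -1))*F = ((((6 + 2) + 2) + 5)**2*(-2*(-1)))*23 = (((8 + 2) + 5)**2*2)*23 = ((10 + 5)**2*2)*23 = (15**2*2)*23 = (225*2)*23 = 450*23 = 10350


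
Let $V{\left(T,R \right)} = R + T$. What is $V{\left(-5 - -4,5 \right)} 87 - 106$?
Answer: $242$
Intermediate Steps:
$V{\left(-5 - -4,5 \right)} 87 - 106 = \left(5 - 1\right) 87 - 106 = 4 \cdot 87 - 106 = 348 - 106 = 242$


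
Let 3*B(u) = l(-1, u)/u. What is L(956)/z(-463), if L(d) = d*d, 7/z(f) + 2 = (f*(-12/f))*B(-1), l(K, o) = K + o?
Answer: -9139360/7 ≈ -1.3056e+6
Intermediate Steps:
B(u) = (-1 + u)/(3*u) (B(u) = ((-1 + u)/u)/3 = (-1 + u)/(3*u))
z(f) = -7/10 (z(f) = 7/(-2 + (f*(-12/f))*((⅓)*(-1 - 1)/(-1))) = 7/(-2 - 4*(-1)*(-2)) = 7/(-2 - 12*⅔) = 7/(-2 - 8) = 7/(-10) = 7*(-⅒) = -7/10)
L(d) = d²
L(956)/z(-463) = 956²/(-7/10) = 913936*(-10/7) = -9139360/7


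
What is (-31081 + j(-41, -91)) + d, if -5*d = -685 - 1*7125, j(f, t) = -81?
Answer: -29600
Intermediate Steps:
d = 1562 (d = -(-685 - 1*7125)/5 = -(-685 - 7125)/5 = -⅕*(-7810) = 1562)
(-31081 + j(-41, -91)) + d = (-31081 - 81) + 1562 = -31162 + 1562 = -29600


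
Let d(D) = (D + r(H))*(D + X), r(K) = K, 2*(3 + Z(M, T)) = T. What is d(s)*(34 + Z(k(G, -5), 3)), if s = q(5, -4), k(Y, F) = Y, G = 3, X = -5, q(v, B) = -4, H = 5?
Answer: -585/2 ≈ -292.50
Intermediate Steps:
s = -4
Z(M, T) = -3 + T/2
d(D) = (-5 + D)*(5 + D) (d(D) = (D + 5)*(D - 5) = (5 + D)*(-5 + D) = (-5 + D)*(5 + D))
d(s)*(34 + Z(k(G, -5), 3)) = (-25 + (-4)²)*(34 + (-3 + (½)*3)) = (-25 + 16)*(34 + (-3 + 3/2)) = -9*(34 - 3/2) = -9*65/2 = -585/2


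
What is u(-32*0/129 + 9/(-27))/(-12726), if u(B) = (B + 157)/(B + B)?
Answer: 235/12726 ≈ 0.018466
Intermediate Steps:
u(B) = (157 + B)/(2*B) (u(B) = (157 + B)/((2*B)) = (157 + B)*(1/(2*B)) = (157 + B)/(2*B))
u(-32*0/129 + 9/(-27))/(-12726) = ((157 + (-32*0/129 + 9/(-27)))/(2*(-32*0/129 + 9/(-27))))/(-12726) = ((157 + (0*(1/129) + 9*(-1/27)))/(2*(0*(1/129) + 9*(-1/27))))*(-1/12726) = ((157 + (0 - ⅓))/(2*(0 - ⅓)))*(-1/12726) = ((157 - ⅓)/(2*(-⅓)))*(-1/12726) = ((½)*(-3)*(470/3))*(-1/12726) = -235*(-1/12726) = 235/12726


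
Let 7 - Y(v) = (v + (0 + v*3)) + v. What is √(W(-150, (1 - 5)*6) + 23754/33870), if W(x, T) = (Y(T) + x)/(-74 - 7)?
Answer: √2543151530/50805 ≈ 0.99261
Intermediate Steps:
Y(v) = 7 - 5*v (Y(v) = 7 - ((v + (0 + v*3)) + v) = 7 - ((v + (0 + 3*v)) + v) = 7 - ((v + 3*v) + v) = 7 - (4*v + v) = 7 - 5*v)
W(x, T) = -7/81 - x/81 + 5*T/81 (W(x, T) = ((7 - 5*T) + x)/(-74 - 7) = (7 + x - 5*T)/(-81) = (7 + x - 5*T)*(-1/81) = -7/81 - x/81 + 5*T/81)
√(W(-150, (1 - 5)*6) + 23754/33870) = √((-7/81 - 1/81*(-150) + 5*((1 - 5)*6)/81) + 23754/33870) = √((-7/81 + 50/27 + 5*(-4*6)/81) + 23754*(1/33870)) = √((-7/81 + 50/27 + (5/81)*(-24)) + 3959/5645) = √((-7/81 + 50/27 - 40/27) + 3959/5645) = √(23/81 + 3959/5645) = √(450514/457245) = √2543151530/50805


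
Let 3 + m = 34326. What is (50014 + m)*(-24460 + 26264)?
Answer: 152143948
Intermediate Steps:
m = 34323 (m = -3 + 34326 = 34323)
(50014 + m)*(-24460 + 26264) = (50014 + 34323)*(-24460 + 26264) = 84337*1804 = 152143948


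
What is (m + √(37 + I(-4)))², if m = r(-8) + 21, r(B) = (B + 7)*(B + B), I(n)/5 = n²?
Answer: 1486 + 222*√13 ≈ 2286.4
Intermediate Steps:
I(n) = 5*n²
r(B) = 2*B*(7 + B) (r(B) = (7 + B)*(2*B) = 2*B*(7 + B))
m = 37 (m = 2*(-8)*(7 - 8) + 21 = 2*(-8)*(-1) + 21 = 16 + 21 = 37)
(m + √(37 + I(-4)))² = (37 + √(37 + 5*(-4)²))² = (37 + √(37 + 5*16))² = (37 + √(37 + 80))² = (37 + √117)² = (37 + 3*√13)²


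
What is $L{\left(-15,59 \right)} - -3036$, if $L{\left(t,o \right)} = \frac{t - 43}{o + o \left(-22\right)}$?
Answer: $\frac{3761662}{1239} \approx 3036.0$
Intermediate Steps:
$L{\left(t,o \right)} = - \frac{-43 + t}{21 o}$ ($L{\left(t,o \right)} = \frac{-43 + t}{o - 22 o} = \frac{-43 + t}{\left(-21\right) o} = \left(-43 + t\right) \left(- \frac{1}{21 o}\right) = - \frac{-43 + t}{21 o}$)
$L{\left(-15,59 \right)} - -3036 = \frac{43 - -15}{21 \cdot 59} - -3036 = \frac{1}{21} \cdot \frac{1}{59} \left(43 + 15\right) + 3036 = \frac{1}{21} \cdot \frac{1}{59} \cdot 58 + 3036 = \frac{58}{1239} + 3036 = \frac{3761662}{1239}$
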